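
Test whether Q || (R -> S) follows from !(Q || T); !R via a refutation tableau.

Initial set: {!(Q || T); !R; !(Q || (R -> S))}.
!(Q || T): α-rule — add !Q, !T.
!(Q || (R -> S)): α-rule — add !Q, !(R -> S).
!(R -> S): α-rule — add R, !S.
× closes — contains both R and !R.
All 1 branch closes.
Every branch closed, so the premises entail the conclusion.

Yes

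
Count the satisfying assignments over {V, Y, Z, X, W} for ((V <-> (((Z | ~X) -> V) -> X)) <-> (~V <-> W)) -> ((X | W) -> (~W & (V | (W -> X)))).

Initial set: {(((V <-> (((Z | ~X) -> V) -> X)) <-> (~V <-> W)) -> ((X | W) -> (~W & (V | (W -> X)))))}.
(((V <-> (((Z | ~X) -> V) -> X)) <-> (~V <-> W)) -> ((X | W) -> (~W & (V | (W -> X))))): β-rule — branch into ~((V <-> (((Z | ~X) -> V) -> X)) <-> (~V <-> W))  //  ((X | W) -> (~W & (V | (W -> X)))).
  branch 1 (add ~((V <-> (((Z | ~X) -> V) -> X)) <-> (~V <-> W))):
    ~((V <-> (((Z | ~X) -> V) -> X)) <-> (~V <-> W)): β-rule — branch into (V <-> (((Z | ~X) -> V) -> X)), ~(~V <-> W)  //  ~(V <-> (((Z | ~X) -> V) -> X)), (~V <-> W).
      branch 1.1 (add (V <-> (((Z | ~X) -> V) -> X)), ~(~V <-> W)):
        (V <-> (((Z | ~X) -> V) -> X)): β-rule — branch into V, (((Z | ~X) -> V) -> X)  //  ~V, ~(((Z | ~X) -> V) -> X).
          branch 1.1.1 (add V, (((Z | ~X) -> V) -> X)):
            ~(~V <-> W): β-rule — branch into ~V, ~W  //  ~~V, W.
              branch 1.1.1.1 (add ~V, ~W):
                × closes — contains both V and ~V.
              branch 1.1.1.2 (add ~~V, W):
                (((Z | ~X) -> V) -> X): β-rule — branch into ~((Z | ~X) -> V)  //  X.
                  branch 1.1.1.2.1 (add ~((Z | ~X) -> V)):
                    ~((Z | ~X) -> V): α-rule — add (Z | ~X), ~V.
                    × closes — contains both V and ~V.
                  branch 1.1.1.2.2 (add X):
                    ○ open, literals {V=1, W=1, X=1}.
          branch 1.1.2 (add ~V, ~(((Z | ~X) -> V) -> X)):
            ~(((Z | ~X) -> V) -> X): α-rule — add ((Z | ~X) -> V), ~X.
            ~(~V <-> W): β-rule — branch into ~V, ~W  //  ~~V, W.
              branch 1.1.2.1 (add ~V, ~W):
                ((Z | ~X) -> V): β-rule — branch into ~(Z | ~X)  //  V.
                  branch 1.1.2.1.1 (add ~(Z | ~X)):
                    ~(Z | ~X): α-rule — add ~Z, ~~X.
                    × closes — contains both X and ~X.
                  branch 1.1.2.1.2 (add V):
                    × closes — contains both V and ~V.
              branch 1.1.2.2 (add ~~V, W):
                × closes — contains both V and ~V.
      branch 1.2 (add ~(V <-> (((Z | ~X) -> V) -> X)), (~V <-> W)):
        ~(V <-> (((Z | ~X) -> V) -> X)): β-rule — branch into V, ~(((Z | ~X) -> V) -> X)  //  ~V, (((Z | ~X) -> V) -> X).
          branch 1.2.1 (add V, ~(((Z | ~X) -> V) -> X)):
            ~(((Z | ~X) -> V) -> X): α-rule — add ((Z | ~X) -> V), ~X.
            (~V <-> W): β-rule — branch into ~V, W  //  ~~V, ~W.
              branch 1.2.1.1 (add ~V, W):
                × closes — contains both V and ~V.
              branch 1.2.1.2 (add ~~V, ~W):
                ((Z | ~X) -> V): β-rule — branch into ~(Z | ~X)  //  V.
                  branch 1.2.1.2.1 (add ~(Z | ~X)):
                    ~(Z | ~X): α-rule — add ~Z, ~~X.
                    × closes — contains both X and ~X.
                  branch 1.2.1.2.2 (add V):
                    ○ open, literals {V=1, W=0, X=0}.
          branch 1.2.2 (add ~V, (((Z | ~X) -> V) -> X)):
            (~V <-> W): β-rule — branch into ~V, W  //  ~~V, ~W.
              branch 1.2.2.1 (add ~V, W):
                (((Z | ~X) -> V) -> X): β-rule — branch into ~((Z | ~X) -> V)  //  X.
                  branch 1.2.2.1.1 (add ~((Z | ~X) -> V)):
                    ~((Z | ~X) -> V): α-rule — add (Z | ~X), ~V.
                    (Z | ~X): β-rule — branch into Z  //  ~X.
                      branch 1.2.2.1.1.1 (add Z):
                        ○ open, literals {V=0, W=1, Z=1}.
                      branch 1.2.2.1.1.2 (add ~X):
                        ○ open, literals {V=0, W=1, X=0}.
                  branch 1.2.2.1.2 (add X):
                    ○ open, literals {V=0, W=1, X=1}.
              branch 1.2.2.2 (add ~~V, ~W):
                × closes — contains both V and ~V.
  branch 2 (add ((X | W) -> (~W & (V | (W -> X))))):
    ((X | W) -> (~W & (V | (W -> X)))): β-rule — branch into ~(X | W)  //  (~W & (V | (W -> X))).
      branch 2.1 (add ~(X | W)):
        ~(X | W): α-rule — add ~X, ~W.
        ○ open, literals {W=0, X=0}.
      branch 2.2 (add (~W & (V | (W -> X)))):
        (~W & (V | (W -> X))): α-rule — add ~W, (V | (W -> X)).
        (V | (W -> X)): β-rule — branch into V  //  (W -> X).
          branch 2.2.1 (add V):
            ○ open, literals {V=1, W=0}.
          branch 2.2.2 (add (W -> X)):
            (W -> X): β-rule — branch into ~W  //  X.
              branch 2.2.2.1 (add ~W):
                ○ open, literals {W=0}.
              branch 2.2.2.2 (add X):
                ○ open, literals {W=0, X=1}.
8 branches closed, 9 open.
Each open branch fixes some atoms; the unmentioned ones are free. Counting distinct full assignments: branch {V=1, W=1, X=1} (Y, Z) contributes 4 new; branch {V=1, W=0, X=0} (Y, Z) contributes 4 new; branch {V=0, W=1, Z=1} (Y, X) contributes 4 new; branch {V=0, W=1, X=0} (Y, Z) contributes 2 new; branch {V=0, W=1, X=1} (Y, Z) contributes 2 new; branch {W=0, X=0} (V, Y, Z) contributes 4 new; branch {V=1, W=0} (Y, Z, X) contributes 4 new; branch {W=0} (V, Y, Z, X) contributes 4 new; branch {W=0, X=1} (V, Y, Z) contributes 0 new. Total: 28.

28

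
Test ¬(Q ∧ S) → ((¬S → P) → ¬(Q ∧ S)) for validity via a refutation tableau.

Assume the negation and expand:
Initial set: {¬(¬(Q ∧ S) → ((¬S → P) → ¬(Q ∧ S)))}.
¬(¬(Q ∧ S) → ((¬S → P) → ¬(Q ∧ S))): α-rule — add ¬(Q ∧ S), ¬((¬S → P) → ¬(Q ∧ S)).
¬((¬S → P) → ¬(Q ∧ S)): α-rule — add (¬S → P), ¬¬(Q ∧ S).
¬¬(Q ∧ S): α-rule — add Q, S.
¬(Q ∧ S): β-rule — branch into ¬Q  //  ¬S.
  branch 1 (add ¬Q):
    × closes — contains both Q and ¬Q.
  branch 2 (add ¬S):
    × closes — contains both S and ¬S.
All 2 branches close.
Every branch closed, so the negation is unsatisfiable and the formula is valid.

Valid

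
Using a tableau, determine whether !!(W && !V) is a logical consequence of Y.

No

Initial set: {T Y; F !!(W && !V)}.
F !!(W && !V): drop double negation, giving F (W && !V).
F (W && !V): β-rule — branch into F W  //  F !V.
  branch 1 (add F W):
    ○ open, literals {W=0, Y=1}.
  branch 2 (add F !V):
    ○ open, literals {V=1, Y=1}.
0 branches closed, 2 open.
An open branch gives a countermodel: W=0, Y=1 (unmentioned atoms arbitrary); the premises hold there but the conclusion fails.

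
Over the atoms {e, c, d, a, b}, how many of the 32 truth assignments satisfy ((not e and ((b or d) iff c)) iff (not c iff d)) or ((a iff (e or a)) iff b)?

Initial set: {(((not e and ((b or d) iff c)) iff (not c iff d)) or ((a iff (e or a)) iff b))}.
(((not e and ((b or d) iff c)) iff (not c iff d)) or ((a iff (e or a)) iff b)): β-rule — branch into ((not e and ((b or d) iff c)) iff (not c iff d))  //  ((a iff (e or a)) iff b).
  branch 1 (add ((not e and ((b or d) iff c)) iff (not c iff d))):
    ((not e and ((b or d) iff c)) iff (not c iff d)): β-rule — branch into (not e and ((b or d) iff c)), (not c iff d)  //  not (not e and ((b or d) iff c)), not (not c iff d).
      branch 1.1 (add (not e and ((b or d) iff c)), (not c iff d)):
        (not e and ((b or d) iff c)): α-rule — add not e, ((b or d) iff c).
        (not c iff d): β-rule — branch into not c, d  //  not not c, not d.
          branch 1.1.1 (add not c, d):
            ((b or d) iff c): β-rule — branch into (b or d), c  //  not (b or d), not c.
              branch 1.1.1.1 (add (b or d), c):
                × closes — contains both c and not c.
              branch 1.1.1.2 (add not (b or d), not c):
                not (b or d): α-rule — add not b, not d.
                × closes — contains both d and not d.
          branch 1.1.2 (add not not c, not d):
            ((b or d) iff c): β-rule — branch into (b or d), c  //  not (b or d), not c.
              branch 1.1.2.1 (add (b or d), c):
                (b or d): β-rule — branch into b  //  d.
                  branch 1.1.2.1.1 (add b):
                    ○ open, literals {b=1, c=1, d=0, e=0}.
                  branch 1.1.2.1.2 (add d):
                    × closes — contains both d and not d.
              branch 1.1.2.2 (add not (b or d), not c):
                × closes — contains both c and not c.
      branch 1.2 (add not (not e and ((b or d) iff c)), not (not c iff d)):
        not (not e and ((b or d) iff c)): β-rule — branch into not not e  //  not ((b or d) iff c).
          branch 1.2.1 (add not not e):
            not (not c iff d): β-rule — branch into not c, not d  //  not not c, d.
              branch 1.2.1.1 (add not c, not d):
                ○ open, literals {c=0, d=0, e=1}.
              branch 1.2.1.2 (add not not c, d):
                ○ open, literals {c=1, d=1, e=1}.
          branch 1.2.2 (add not ((b or d) iff c)):
            not (not c iff d): β-rule — branch into not c, not d  //  not not c, d.
              branch 1.2.2.1 (add not c, not d):
                not ((b or d) iff c): β-rule — branch into (b or d), not c  //  not (b or d), c.
                  branch 1.2.2.1.1 (add (b or d), not c):
                    (b or d): β-rule — branch into b  //  d.
                      branch 1.2.2.1.1.1 (add b):
                        ○ open, literals {b=1, c=0, d=0}.
                      branch 1.2.2.1.1.2 (add d):
                        × closes — contains both d and not d.
                  branch 1.2.2.1.2 (add not (b or d), c):
                    × closes — contains both c and not c.
              branch 1.2.2.2 (add not not c, d):
                not ((b or d) iff c): β-rule — branch into (b or d), not c  //  not (b or d), c.
                  branch 1.2.2.2.1 (add (b or d), not c):
                    × closes — contains both c and not c.
                  branch 1.2.2.2.2 (add not (b or d), c):
                    not (b or d): α-rule — add not b, not d.
                    × closes — contains both d and not d.
  branch 2 (add ((a iff (e or a)) iff b)):
    ((a iff (e or a)) iff b): β-rule — branch into (a iff (e or a)), b  //  not (a iff (e or a)), not b.
      branch 2.1 (add (a iff (e or a)), b):
        (a iff (e or a)): β-rule — branch into a, (e or a)  //  not a, not (e or a).
          branch 2.1.1 (add a, (e or a)):
            (e or a): β-rule — branch into e  //  a.
              branch 2.1.1.1 (add e):
                ○ open, literals {a=1, b=1, e=1}.
              branch 2.1.1.2 (add a):
                ○ open, literals {a=1, b=1}.
          branch 2.1.2 (add not a, not (e or a)):
            not (e or a): α-rule — add not e, not a.
            ○ open, literals {a=0, b=1, e=0}.
      branch 2.2 (add not (a iff (e or a)), not b):
        not (a iff (e or a)): β-rule — branch into a, not (e or a)  //  not a, (e or a).
          branch 2.2.1 (add a, not (e or a)):
            not (e or a): α-rule — add not e, not a.
            × closes — contains both a and not a.
          branch 2.2.2 (add not a, (e or a)):
            (e or a): β-rule — branch into e  //  a.
              branch 2.2.2.1 (add e):
                ○ open, literals {a=0, b=0, e=1}.
              branch 2.2.2.2 (add a):
                × closes — contains both a and not a.
10 branches closed, 8 open.
Each open branch fixes some atoms; the unmentioned ones are free. Counting distinct full assignments: branch {b=1, c=1, d=0, e=0} (a) contributes 2 new; branch {c=0, d=0, e=1} (a, b) contributes 4 new; branch {c=1, d=1, e=1} (a, b) contributes 4 new; branch {b=1, c=0, d=0} (e, a) contributes 2 new; branch {a=1, b=1, e=1} (c, d) contributes 2 new; branch {a=1, b=1} (e, c, d) contributes 2 new; branch {a=0, b=1, e=0} (c, d) contributes 2 new; branch {a=0, b=0, e=1} (c, d) contributes 2 new. Total: 20.

20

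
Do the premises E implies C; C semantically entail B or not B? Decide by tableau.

Initial set: {T (E implies C); T C; F (B or not B)}.
F (B or not B): α-rule — add F B, F not B.
× closes — contains both B and not B.
All 1 branch closes.
Every branch closed, so the premises entail the conclusion.

Yes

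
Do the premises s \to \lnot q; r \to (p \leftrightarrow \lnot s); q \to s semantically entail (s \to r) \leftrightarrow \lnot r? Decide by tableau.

Initial set: {T (s \to \lnot q); T (r \to (p \leftrightarrow \lnot s)); T (q \to s); F ((s \to r) \leftrightarrow \lnot r)}.
T (s \to \lnot q): β-rule — branch into F s  //  T \lnot q.
  branch 1 (add F s):
    T (r \to (p \leftrightarrow \lnot s)): β-rule — branch into F r  //  T (p \leftrightarrow \lnot s).
      branch 1.1 (add F r):
        T (q \to s): β-rule — branch into F q  //  T s.
          branch 1.1.1 (add F q):
            F ((s \to r) \leftrightarrow \lnot r): β-rule — branch into T (s \to r), F \lnot r  //  F (s \to r), T \lnot r.
              branch 1.1.1.1 (add T (s \to r), F \lnot r):
                × closes — contains both r and \lnot r.
              branch 1.1.1.2 (add F (s \to r), T \lnot r):
                F (s \to r): α-rule — add T s, F r.
                × closes — contains both s and \lnot s.
          branch 1.1.2 (add T s):
            × closes — contains both s and \lnot s.
      branch 1.2 (add T (p \leftrightarrow \lnot s)):
        T (q \to s): β-rule — branch into F q  //  T s.
          branch 1.2.1 (add F q):
            F ((s \to r) \leftrightarrow \lnot r): β-rule — branch into T (s \to r), F \lnot r  //  F (s \to r), T \lnot r.
              branch 1.2.1.1 (add T (s \to r), F \lnot r):
                T (p \leftrightarrow \lnot s): β-rule — branch into T p, T \lnot s  //  F p, F \lnot s.
                  branch 1.2.1.1.1 (add T p, T \lnot s):
                    T (s \to r): β-rule — branch into F s  //  T r.
                      branch 1.2.1.1.1.1 (add F s):
                        ○ open, literals {p=T, q=F, r=T, s=F}.
                      branch 1.2.1.1.1.2 (add T r):
                        ○ open, literals {p=T, q=F, r=T, s=F}.
                  branch 1.2.1.1.2 (add F p, F \lnot s):
                    × closes — contains both s and \lnot s.
              branch 1.2.1.2 (add F (s \to r), T \lnot r):
                F (s \to r): α-rule — add T s, F r.
                × closes — contains both s and \lnot s.
          branch 1.2.2 (add T s):
            × closes — contains both s and \lnot s.
  branch 2 (add T \lnot q):
    T (r \to (p \leftrightarrow \lnot s)): β-rule — branch into F r  //  T (p \leftrightarrow \lnot s).
      branch 2.1 (add F r):
        T (q \to s): β-rule — branch into F q  //  T s.
          branch 2.1.1 (add F q):
            F ((s \to r) \leftrightarrow \lnot r): β-rule — branch into T (s \to r), F \lnot r  //  F (s \to r), T \lnot r.
              branch 2.1.1.1 (add T (s \to r), F \lnot r):
                × closes — contains both r and \lnot r.
              branch 2.1.1.2 (add F (s \to r), T \lnot r):
                F (s \to r): α-rule — add T s, F r.
                ○ open, literals {q=F, r=F, s=T}.
          branch 2.1.2 (add T s):
            F ((s \to r) \leftrightarrow \lnot r): β-rule — branch into T (s \to r), F \lnot r  //  F (s \to r), T \lnot r.
              branch 2.1.2.1 (add T (s \to r), F \lnot r):
                × closes — contains both r and \lnot r.
              branch 2.1.2.2 (add F (s \to r), T \lnot r):
                F (s \to r): α-rule — add T s, F r.
                ○ open, literals {q=F, r=F, s=T}.
      branch 2.2 (add T (p \leftrightarrow \lnot s)):
        T (q \to s): β-rule — branch into F q  //  T s.
          branch 2.2.1 (add F q):
            F ((s \to r) \leftrightarrow \lnot r): β-rule — branch into T (s \to r), F \lnot r  //  F (s \to r), T \lnot r.
              branch 2.2.1.1 (add T (s \to r), F \lnot r):
                T (p \leftrightarrow \lnot s): β-rule — branch into T p, T \lnot s  //  F p, F \lnot s.
                  branch 2.2.1.1.1 (add T p, T \lnot s):
                    T (s \to r): β-rule — branch into F s  //  T r.
                      branch 2.2.1.1.1.1 (add F s):
                        ○ open, literals {p=T, q=F, r=T, s=F}.
                      branch 2.2.1.1.1.2 (add T r):
                        ○ open, literals {p=T, q=F, r=T, s=F}.
                  branch 2.2.1.1.2 (add F p, F \lnot s):
                    T (s \to r): β-rule — branch into F s  //  T r.
                      branch 2.2.1.1.2.1 (add F s):
                        × closes — contains both s and \lnot s.
                      branch 2.2.1.1.2.2 (add T r):
                        ○ open, literals {p=F, q=F, r=T, s=T}.
              branch 2.2.1.2 (add F (s \to r), T \lnot r):
                F (s \to r): α-rule — add T s, F r.
                T (p \leftrightarrow \lnot s): β-rule — branch into T p, T \lnot s  //  F p, F \lnot s.
                  branch 2.2.1.2.1 (add T p, T \lnot s):
                    × closes — contains both s and \lnot s.
                  branch 2.2.1.2.2 (add F p, F \lnot s):
                    ○ open, literals {p=F, q=F, r=F, s=T}.
          branch 2.2.2 (add T s):
            F ((s \to r) \leftrightarrow \lnot r): β-rule — branch into T (s \to r), F \lnot r  //  F (s \to r), T \lnot r.
              branch 2.2.2.1 (add T (s \to r), F \lnot r):
                T (p \leftrightarrow \lnot s): β-rule — branch into T p, T \lnot s  //  F p, F \lnot s.
                  branch 2.2.2.1.1 (add T p, T \lnot s):
                    × closes — contains both s and \lnot s.
                  branch 2.2.2.1.2 (add F p, F \lnot s):
                    T (s \to r): β-rule — branch into F s  //  T r.
                      branch 2.2.2.1.2.1 (add F s):
                        × closes — contains both s and \lnot s.
                      branch 2.2.2.1.2.2 (add T r):
                        ○ open, literals {p=F, q=F, r=T, s=T}.
              branch 2.2.2.2 (add F (s \to r), T \lnot r):
                F (s \to r): α-rule — add T s, F r.
                T (p \leftrightarrow \lnot s): β-rule — branch into T p, T \lnot s  //  F p, F \lnot s.
                  branch 2.2.2.2.1 (add T p, T \lnot s):
                    × closes — contains both s and \lnot s.
                  branch 2.2.2.2.2 (add F p, F \lnot s):
                    ○ open, literals {p=F, q=F, r=F, s=T}.
13 branches closed, 10 open.
An open branch gives a countermodel: p=T, q=F, r=T, s=F (unmentioned atoms arbitrary); the premises hold there but the conclusion fails.

No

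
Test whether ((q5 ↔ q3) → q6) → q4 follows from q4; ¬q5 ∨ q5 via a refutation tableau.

Initial set: {T q4; T (¬q5 ∨ q5); F (((q5 ↔ q3) → q6) → q4)}.
F (((q5 ↔ q3) → q6) → q4): α-rule — add T ((q5 ↔ q3) → q6), F q4.
× closes — contains both q4 and ¬q4.
All 1 branch closes.
Every branch closed, so the premises entail the conclusion.

Yes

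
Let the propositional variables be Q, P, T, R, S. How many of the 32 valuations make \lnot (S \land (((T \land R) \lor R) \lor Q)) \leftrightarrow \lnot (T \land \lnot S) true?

Initial set: {(\lnot (S \land (((T \land R) \lor R) \lor Q)) \leftrightarrow \lnot (T \land \lnot S))}.
(\lnot (S \land (((T \land R) \lor R) \lor Q)) \leftrightarrow \lnot (T \land \lnot S)): β-rule — branch into \lnot (S \land (((T \land R) \lor R) \lor Q)), \lnot (T \land \lnot S)  //  \lnot \lnot (S \land (((T \land R) \lor R) \lor Q)), \lnot \lnot (T \land \lnot S).
  branch 1 (add \lnot (S \land (((T \land R) \lor R) \lor Q)), \lnot (T \land \lnot S)):
    \lnot (S \land (((T \land R) \lor R) \lor Q)): β-rule — branch into \lnot S  //  \lnot (((T \land R) \lor R) \lor Q).
      branch 1.1 (add \lnot S):
        \lnot (T \land \lnot S): β-rule — branch into \lnot T  //  \lnot \lnot S.
          branch 1.1.1 (add \lnot T):
            ○ open, literals {S=false, T=false}.
          branch 1.1.2 (add \lnot \lnot S):
            × closes — contains both S and \lnot S.
      branch 1.2 (add \lnot (((T \land R) \lor R) \lor Q)):
        \lnot (((T \land R) \lor R) \lor Q): α-rule — add \lnot ((T \land R) \lor R), \lnot Q.
        \lnot ((T \land R) \lor R): α-rule — add \lnot (T \land R), \lnot R.
        \lnot (T \land \lnot S): β-rule — branch into \lnot T  //  \lnot \lnot S.
          branch 1.2.1 (add \lnot T):
            \lnot (T \land R): β-rule — branch into \lnot T  //  \lnot R.
              branch 1.2.1.1 (add \lnot T):
                ○ open, literals {Q=false, R=false, T=false}.
              branch 1.2.1.2 (add \lnot R):
                ○ open, literals {Q=false, R=false, T=false}.
          branch 1.2.2 (add \lnot \lnot S):
            \lnot (T \land R): β-rule — branch into \lnot T  //  \lnot R.
              branch 1.2.2.1 (add \lnot T):
                ○ open, literals {Q=false, R=false, S=true, T=false}.
              branch 1.2.2.2 (add \lnot R):
                ○ open, literals {Q=false, R=false, S=true}.
  branch 2 (add \lnot \lnot (S \land (((T \land R) \lor R) \lor Q)), \lnot \lnot (T \land \lnot S)):
    \lnot \lnot (S \land (((T \land R) \lor R) \lor Q)): α-rule — add S, (((T \land R) \lor R) \lor Q).
    \lnot \lnot (T \land \lnot S): α-rule — add T, \lnot S.
    × closes — contains both S and \lnot S.
2 branches closed, 5 open.
Each open branch fixes some atoms; the unmentioned ones are free. Counting distinct full assignments: branch {S=false, T=false} (Q, P, R) contributes 8 new; branch {Q=false, R=false, T=false} (P, S) contributes 2 new; branch {Q=false, R=false, T=false} (P, S) contributes 0 new; branch {Q=false, R=false, S=true, T=false} (P) contributes 0 new; branch {Q=false, R=false, S=true} (P, T) contributes 2 new. Total: 12.

12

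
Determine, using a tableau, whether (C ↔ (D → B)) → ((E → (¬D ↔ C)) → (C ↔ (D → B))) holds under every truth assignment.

Assume the negation and expand:
Initial set: {¬((C ↔ (D → B)) → ((E → (¬D ↔ C)) → (C ↔ (D → B))))}.
¬((C ↔ (D → B)) → ((E → (¬D ↔ C)) → (C ↔ (D → B)))): α-rule — add (C ↔ (D → B)), ¬((E → (¬D ↔ C)) → (C ↔ (D → B))).
¬((E → (¬D ↔ C)) → (C ↔ (D → B))): α-rule — add (E → (¬D ↔ C)), ¬(C ↔ (D → B)).
(C ↔ (D → B)): β-rule — branch into C, (D → B)  //  ¬C, ¬(D → B).
  branch 1 (add C, (D → B)):
    (E → (¬D ↔ C)): β-rule — branch into ¬E  //  (¬D ↔ C).
      branch 1.1 (add ¬E):
        ¬(C ↔ (D → B)): β-rule — branch into C, ¬(D → B)  //  ¬C, (D → B).
          branch 1.1.1 (add C, ¬(D → B)):
            ¬(D → B): α-rule — add D, ¬B.
            (D → B): β-rule — branch into ¬D  //  B.
              branch 1.1.1.1 (add ¬D):
                × closes — contains both D and ¬D.
              branch 1.1.1.2 (add B):
                × closes — contains both B and ¬B.
          branch 1.1.2 (add ¬C, (D → B)):
            × closes — contains both C and ¬C.
      branch 1.2 (add (¬D ↔ C)):
        ¬(C ↔ (D → B)): β-rule — branch into C, ¬(D → B)  //  ¬C, (D → B).
          branch 1.2.1 (add C, ¬(D → B)):
            ¬(D → B): α-rule — add D, ¬B.
            (D → B): β-rule — branch into ¬D  //  B.
              branch 1.2.1.1 (add ¬D):
                × closes — contains both D and ¬D.
              branch 1.2.1.2 (add B):
                × closes — contains both B and ¬B.
          branch 1.2.2 (add ¬C, (D → B)):
            × closes — contains both C and ¬C.
  branch 2 (add ¬C, ¬(D → B)):
    ¬(D → B): α-rule — add D, ¬B.
    (E → (¬D ↔ C)): β-rule — branch into ¬E  //  (¬D ↔ C).
      branch 2.1 (add ¬E):
        ¬(C ↔ (D → B)): β-rule — branch into C, ¬(D → B)  //  ¬C, (D → B).
          branch 2.1.1 (add C, ¬(D → B)):
            × closes — contains both C and ¬C.
          branch 2.1.2 (add ¬C, (D → B)):
            (D → B): β-rule — branch into ¬D  //  B.
              branch 2.1.2.1 (add ¬D):
                × closes — contains both D and ¬D.
              branch 2.1.2.2 (add B):
                × closes — contains both B and ¬B.
      branch 2.2 (add (¬D ↔ C)):
        ¬(C ↔ (D → B)): β-rule — branch into C, ¬(D → B)  //  ¬C, (D → B).
          branch 2.2.1 (add C, ¬(D → B)):
            × closes — contains both C and ¬C.
          branch 2.2.2 (add ¬C, (D → B)):
            (¬D ↔ C): β-rule — branch into ¬D, C  //  ¬¬D, ¬C.
              branch 2.2.2.1 (add ¬D, C):
                × closes — contains both D and ¬D.
              branch 2.2.2.2 (add ¬¬D, ¬C):
                (D → B): β-rule — branch into ¬D  //  B.
                  branch 2.2.2.2.1 (add ¬D):
                    × closes — contains both D and ¬D.
                  branch 2.2.2.2.2 (add B):
                    × closes — contains both B and ¬B.
All 13 branches close.
Every branch closed, so the negation is unsatisfiable and the formula is valid.

Valid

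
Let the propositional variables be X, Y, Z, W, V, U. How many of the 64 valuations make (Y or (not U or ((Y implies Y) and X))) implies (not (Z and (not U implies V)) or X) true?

56

Initial set: {((Y or (not U or ((Y implies Y) and X))) implies (not (Z and (not U implies V)) or X))}.
((Y or (not U or ((Y implies Y) and X))) implies (not (Z and (not U implies V)) or X)): β-rule — branch into not (Y or (not U or ((Y implies Y) and X)))  //  (not (Z and (not U implies V)) or X).
  branch 1 (add not (Y or (not U or ((Y implies Y) and X)))):
    not (Y or (not U or ((Y implies Y) and X))): α-rule — add not Y, not (not U or ((Y implies Y) and X)).
    not (not U or ((Y implies Y) and X)): α-rule — add not not U, not ((Y implies Y) and X).
    not ((Y implies Y) and X): β-rule — branch into not (Y implies Y)  //  not X.
      branch 1.1 (add not (Y implies Y)):
        not (Y implies Y): α-rule — add Y, not Y.
        × closes — contains both Y and not Y.
      branch 1.2 (add not X):
        ○ open, literals {U=true, X=false, Y=false}.
  branch 2 (add (not (Z and (not U implies V)) or X)):
    (not (Z and (not U implies V)) or X): β-rule — branch into not (Z and (not U implies V))  //  X.
      branch 2.1 (add not (Z and (not U implies V))):
        not (Z and (not U implies V)): β-rule — branch into not Z  //  not (not U implies V).
          branch 2.1.1 (add not Z):
            ○ open, literals {Z=false}.
          branch 2.1.2 (add not (not U implies V)):
            not (not U implies V): α-rule — add not U, not V.
            ○ open, literals {U=false, V=false}.
      branch 2.2 (add X):
        ○ open, literals {X=true}.
1 branch closed, 4 open.
Each open branch fixes some atoms; the unmentioned ones are free. Counting distinct full assignments: branch {U=true, X=false, Y=false} (Z, W, V) contributes 8 new; branch {Z=false} (X, Y, W, V, U) contributes 28 new; branch {U=false, V=false} (X, Y, Z, W) contributes 8 new; branch {X=true} (Y, Z, W, V, U) contributes 12 new. Total: 56.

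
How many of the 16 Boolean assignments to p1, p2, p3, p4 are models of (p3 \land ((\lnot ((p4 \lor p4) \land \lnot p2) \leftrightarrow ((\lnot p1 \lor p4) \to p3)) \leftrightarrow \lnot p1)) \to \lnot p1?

Initial set: {((p3 \land ((\lnot ((p4 \lor p4) \land \lnot p2) \leftrightarrow ((\lnot p1 \lor p4) \to p3)) \leftrightarrow \lnot p1)) \to \lnot p1)}.
((p3 \land ((\lnot ((p4 \lor p4) \land \lnot p2) \leftrightarrow ((\lnot p1 \lor p4) \to p3)) \leftrightarrow \lnot p1)) \to \lnot p1): β-rule — branch into \lnot (p3 \land ((\lnot ((p4 \lor p4) \land \lnot p2) \leftrightarrow ((\lnot p1 \lor p4) \to p3)) \leftrightarrow \lnot p1))  //  \lnot p1.
  branch 1 (add \lnot (p3 \land ((\lnot ((p4 \lor p4) \land \lnot p2) \leftrightarrow ((\lnot p1 \lor p4) \to p3)) \leftrightarrow \lnot p1))):
    \lnot (p3 \land ((\lnot ((p4 \lor p4) \land \lnot p2) \leftrightarrow ((\lnot p1 \lor p4) \to p3)) \leftrightarrow \lnot p1)): β-rule — branch into \lnot p3  //  \lnot ((\lnot ((p4 \lor p4) \land \lnot p2) \leftrightarrow ((\lnot p1 \lor p4) \to p3)) \leftrightarrow \lnot p1).
      branch 1.1 (add \lnot p3):
        ○ open, literals {p3=F}.
      branch 1.2 (add \lnot ((\lnot ((p4 \lor p4) \land \lnot p2) \leftrightarrow ((\lnot p1 \lor p4) \to p3)) \leftrightarrow \lnot p1)):
        \lnot ((\lnot ((p4 \lor p4) \land \lnot p2) \leftrightarrow ((\lnot p1 \lor p4) \to p3)) \leftrightarrow \lnot p1): β-rule — branch into (\lnot ((p4 \lor p4) \land \lnot p2) \leftrightarrow ((\lnot p1 \lor p4) \to p3)), \lnot \lnot p1  //  \lnot (\lnot ((p4 \lor p4) \land \lnot p2) \leftrightarrow ((\lnot p1 \lor p4) \to p3)), \lnot p1.
          branch 1.2.1 (add (\lnot ((p4 \lor p4) \land \lnot p2) \leftrightarrow ((\lnot p1 \lor p4) \to p3)), \lnot \lnot p1):
            (\lnot ((p4 \lor p4) \land \lnot p2) \leftrightarrow ((\lnot p1 \lor p4) \to p3)): β-rule — branch into \lnot ((p4 \lor p4) \land \lnot p2), ((\lnot p1 \lor p4) \to p3)  //  \lnot \lnot ((p4 \lor p4) \land \lnot p2), \lnot ((\lnot p1 \lor p4) \to p3).
              branch 1.2.1.1 (add \lnot ((p4 \lor p4) \land \lnot p2), ((\lnot p1 \lor p4) \to p3)):
                \lnot ((p4 \lor p4) \land \lnot p2): β-rule — branch into \lnot (p4 \lor p4)  //  \lnot \lnot p2.
                  branch 1.2.1.1.1 (add \lnot (p4 \lor p4)):
                    \lnot (p4 \lor p4): α-rule — add \lnot p4, \lnot p4.
                    ((\lnot p1 \lor p4) \to p3): β-rule — branch into \lnot (\lnot p1 \lor p4)  //  p3.
                      branch 1.2.1.1.1.1 (add \lnot (\lnot p1 \lor p4)):
                        \lnot (\lnot p1 \lor p4): α-rule — add \lnot \lnot p1, \lnot p4.
                        ○ open, literals {p1=T, p4=F}.
                      branch 1.2.1.1.1.2 (add p3):
                        ○ open, literals {p1=T, p3=T, p4=F}.
                  branch 1.2.1.1.2 (add \lnot \lnot p2):
                    ((\lnot p1 \lor p4) \to p3): β-rule — branch into \lnot (\lnot p1 \lor p4)  //  p3.
                      branch 1.2.1.1.2.1 (add \lnot (\lnot p1 \lor p4)):
                        \lnot (\lnot p1 \lor p4): α-rule — add \lnot \lnot p1, \lnot p4.
                        ○ open, literals {p1=T, p2=T, p4=F}.
                      branch 1.2.1.1.2.2 (add p3):
                        ○ open, literals {p1=T, p2=T, p3=T}.
              branch 1.2.1.2 (add \lnot \lnot ((p4 \lor p4) \land \lnot p2), \lnot ((\lnot p1 \lor p4) \to p3)):
                \lnot \lnot ((p4 \lor p4) \land \lnot p2): α-rule — add (p4 \lor p4), \lnot p2.
                \lnot ((\lnot p1 \lor p4) \to p3): α-rule — add (\lnot p1 \lor p4), \lnot p3.
                (p4 \lor p4): β-rule — branch into p4  //  p4.
                  branch 1.2.1.2.1 (add p4):
                    (\lnot p1 \lor p4): β-rule — branch into \lnot p1  //  p4.
                      branch 1.2.1.2.1.1 (add \lnot p1):
                        × closes — contains both p1 and \lnot p1.
                      branch 1.2.1.2.1.2 (add p4):
                        ○ open, literals {p1=T, p2=F, p3=F, p4=T}.
                  branch 1.2.1.2.2 (add p4):
                    (\lnot p1 \lor p4): β-rule — branch into \lnot p1  //  p4.
                      branch 1.2.1.2.2.1 (add \lnot p1):
                        × closes — contains both p1 and \lnot p1.
                      branch 1.2.1.2.2.2 (add p4):
                        ○ open, literals {p1=T, p2=F, p3=F, p4=T}.
          branch 1.2.2 (add \lnot (\lnot ((p4 \lor p4) \land \lnot p2) \leftrightarrow ((\lnot p1 \lor p4) \to p3)), \lnot p1):
            \lnot (\lnot ((p4 \lor p4) \land \lnot p2) \leftrightarrow ((\lnot p1 \lor p4) \to p3)): β-rule — branch into \lnot ((p4 \lor p4) \land \lnot p2), \lnot ((\lnot p1 \lor p4) \to p3)  //  \lnot \lnot ((p4 \lor p4) \land \lnot p2), ((\lnot p1 \lor p4) \to p3).
              branch 1.2.2.1 (add \lnot ((p4 \lor p4) \land \lnot p2), \lnot ((\lnot p1 \lor p4) \to p3)):
                \lnot ((\lnot p1 \lor p4) \to p3): α-rule — add (\lnot p1 \lor p4), \lnot p3.
                \lnot ((p4 \lor p4) \land \lnot p2): β-rule — branch into \lnot (p4 \lor p4)  //  \lnot \lnot p2.
                  branch 1.2.2.1.1 (add \lnot (p4 \lor p4)):
                    \lnot (p4 \lor p4): α-rule — add \lnot p4, \lnot p4.
                    (\lnot p1 \lor p4): β-rule — branch into \lnot p1  //  p4.
                      branch 1.2.2.1.1.1 (add \lnot p1):
                        ○ open, literals {p1=F, p3=F, p4=F}.
                      branch 1.2.2.1.1.2 (add p4):
                        × closes — contains both p4 and \lnot p4.
                  branch 1.2.2.1.2 (add \lnot \lnot p2):
                    (\lnot p1 \lor p4): β-rule — branch into \lnot p1  //  p4.
                      branch 1.2.2.1.2.1 (add \lnot p1):
                        ○ open, literals {p1=F, p2=T, p3=F}.
                      branch 1.2.2.1.2.2 (add p4):
                        ○ open, literals {p1=F, p2=T, p3=F, p4=T}.
              branch 1.2.2.2 (add \lnot \lnot ((p4 \lor p4) \land \lnot p2), ((\lnot p1 \lor p4) \to p3)):
                \lnot \lnot ((p4 \lor p4) \land \lnot p2): α-rule — add (p4 \lor p4), \lnot p2.
                ((\lnot p1 \lor p4) \to p3): β-rule — branch into \lnot (\lnot p1 \lor p4)  //  p3.
                  branch 1.2.2.2.1 (add \lnot (\lnot p1 \lor p4)):
                    \lnot (\lnot p1 \lor p4): α-rule — add \lnot \lnot p1, \lnot p4.
                    × closes — contains both p1 and \lnot p1.
                  branch 1.2.2.2.2 (add p3):
                    (p4 \lor p4): β-rule — branch into p4  //  p4.
                      branch 1.2.2.2.2.1 (add p4):
                        ○ open, literals {p1=F, p2=F, p3=T, p4=T}.
                      branch 1.2.2.2.2.2 (add p4):
                        ○ open, literals {p1=F, p2=F, p3=T, p4=T}.
  branch 2 (add \lnot p1):
    ○ open, literals {p1=F}.
4 branches closed, 13 open.
Each open branch fixes some atoms; the unmentioned ones are free. Counting distinct full assignments: branch {p3=F} (p1, p2, p4) contributes 8 new; branch {p1=T, p4=F} (p2, p3) contributes 2 new; branch {p1=T, p3=T, p4=F} (p2) contributes 0 new; branch {p1=T, p2=T, p4=F} (p3) contributes 0 new; branch {p1=T, p2=T, p3=T} (p4) contributes 1 new; branch {p1=T, p2=F, p3=F, p4=T} (none free) contributes 0 new; branch {p1=T, p2=F, p3=F, p4=T} (none free) contributes 0 new; branch {p1=F, p3=F, p4=F} (p2) contributes 0 new; branch {p1=F, p2=T, p3=F} (p4) contributes 0 new; branch {p1=F, p2=T, p3=F, p4=T} (none free) contributes 0 new; branch {p1=F, p2=F, p3=T, p4=T} (none free) contributes 1 new; branch {p1=F, p2=F, p3=T, p4=T} (none free) contributes 0 new; branch {p1=F} (p2, p3, p4) contributes 3 new. Total: 15.

15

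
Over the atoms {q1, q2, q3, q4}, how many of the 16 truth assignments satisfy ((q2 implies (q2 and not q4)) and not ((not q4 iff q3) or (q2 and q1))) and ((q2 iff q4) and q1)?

1

Initial set: {T (((q2 implies (q2 and not q4)) and not ((not q4 iff q3) or (q2 and q1))) and ((q2 iff q4) and q1))}.
T (((q2 implies (q2 and not q4)) and not ((not q4 iff q3) or (q2 and q1))) and ((q2 iff q4) and q1)): α-rule — add T ((q2 implies (q2 and not q4)) and not ((not q4 iff q3) or (q2 and q1))), T ((q2 iff q4) and q1).
T ((q2 implies (q2 and not q4)) and not ((not q4 iff q3) or (q2 and q1))): α-rule — add T (q2 implies (q2 and not q4)), T not ((not q4 iff q3) or (q2 and q1)).
T ((q2 iff q4) and q1): α-rule — add T (q2 iff q4), T q1.
T not ((not q4 iff q3) or (q2 and q1)): α-rule — add F (not q4 iff q3), F (q2 and q1).
T (q2 implies (q2 and not q4)): β-rule — branch into F q2  //  T (q2 and not q4).
  branch 1 (add F q2):
    T (q2 iff q4): β-rule — branch into T q2, T q4  //  F q2, F q4.
      branch 1.1 (add T q2, T q4):
        × closes — contains both q2 and not q2.
      branch 1.2 (add F q2, F q4):
        F (not q4 iff q3): β-rule — branch into T not q4, F q3  //  F not q4, T q3.
          branch 1.2.1 (add T not q4, F q3):
            F (q2 and q1): β-rule — branch into F q2  //  F q1.
              branch 1.2.1.1 (add F q2):
                ○ open, literals {q1=1, q2=0, q3=0, q4=0}.
              branch 1.2.1.2 (add F q1):
                × closes — contains both q1 and not q1.
          branch 1.2.2 (add F not q4, T q3):
            × closes — contains both q4 and not q4.
  branch 2 (add T (q2 and not q4)):
    T (q2 and not q4): α-rule — add T q2, T not q4.
    T (q2 iff q4): β-rule — branch into T q2, T q4  //  F q2, F q4.
      branch 2.1 (add T q2, T q4):
        × closes — contains both q4 and not q4.
      branch 2.2 (add F q2, F q4):
        × closes — contains both q2 and not q2.
5 branches closed, 1 open.
Each open branch fixes some atoms; the unmentioned ones are free. Counting distinct full assignments: branch {q1=1, q2=0, q3=0, q4=0} (none free) contributes 1 new. Total: 1.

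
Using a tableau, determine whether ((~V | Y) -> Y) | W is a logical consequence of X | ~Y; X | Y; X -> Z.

Initial set: {(X | ~Y); (X | Y); (X -> Z); ~(((~V | Y) -> Y) | W)}.
~(((~V | Y) -> Y) | W): α-rule — add ~((~V | Y) -> Y), ~W.
~((~V | Y) -> Y): α-rule — add (~V | Y), ~Y.
(X | ~Y): β-rule — branch into X  //  ~Y.
  branch 1 (add X):
    (X | Y): β-rule — branch into X  //  Y.
      branch 1.1 (add X):
        (X -> Z): β-rule — branch into ~X  //  Z.
          branch 1.1.1 (add ~X):
            × closes — contains both X and ~X.
          branch 1.1.2 (add Z):
            (~V | Y): β-rule — branch into ~V  //  Y.
              branch 1.1.2.1 (add ~V):
                ○ open, literals {V=false, W=false, X=true, Y=false, Z=true}.
              branch 1.1.2.2 (add Y):
                × closes — contains both Y and ~Y.
      branch 1.2 (add Y):
        × closes — contains both Y and ~Y.
  branch 2 (add ~Y):
    (X | Y): β-rule — branch into X  //  Y.
      branch 2.1 (add X):
        (X -> Z): β-rule — branch into ~X  //  Z.
          branch 2.1.1 (add ~X):
            × closes — contains both X and ~X.
          branch 2.1.2 (add Z):
            (~V | Y): β-rule — branch into ~V  //  Y.
              branch 2.1.2.1 (add ~V):
                ○ open, literals {V=false, W=false, X=true, Y=false, Z=true}.
              branch 2.1.2.2 (add Y):
                × closes — contains both Y and ~Y.
      branch 2.2 (add Y):
        × closes — contains both Y and ~Y.
6 branches closed, 2 open.
An open branch gives a countermodel: V=false, W=false, X=true, Y=false, Z=true (unmentioned atoms arbitrary); the premises hold there but the conclusion fails.

No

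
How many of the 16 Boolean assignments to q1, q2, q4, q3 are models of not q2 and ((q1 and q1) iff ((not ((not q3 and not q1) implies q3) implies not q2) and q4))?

4

Initial set: {T (not q2 and ((q1 and q1) iff ((not ((not q3 and not q1) implies q3) implies not q2) and q4)))}.
T (not q2 and ((q1 and q1) iff ((not ((not q3 and not q1) implies q3) implies not q2) and q4))): α-rule — add T not q2, T ((q1 and q1) iff ((not ((not q3 and not q1) implies q3) implies not q2) and q4)).
T ((q1 and q1) iff ((not ((not q3 and not q1) implies q3) implies not q2) and q4)): β-rule — branch into T (q1 and q1), T ((not ((not q3 and not q1) implies q3) implies not q2) and q4)  //  F (q1 and q1), F ((not ((not q3 and not q1) implies q3) implies not q2) and q4).
  branch 1 (add T (q1 and q1), T ((not ((not q3 and not q1) implies q3) implies not q2) and q4)):
    T (q1 and q1): α-rule — add T q1, T q1.
    T ((not ((not q3 and not q1) implies q3) implies not q2) and q4): α-rule — add T (not ((not q3 and not q1) implies q3) implies not q2), T q4.
    T (not ((not q3 and not q1) implies q3) implies not q2): β-rule — branch into F not ((not q3 and not q1) implies q3)  //  T not q2.
      branch 1.1 (add F not ((not q3 and not q1) implies q3)):
        F not ((not q3 and not q1) implies q3): β-rule — branch into F (not q3 and not q1)  //  T q3.
          branch 1.1.1 (add F (not q3 and not q1)):
            F (not q3 and not q1): β-rule — branch into F not q3  //  F not q1.
              branch 1.1.1.1 (add F not q3):
                ○ open, literals {q1=T, q2=F, q3=T, q4=T}.
              branch 1.1.1.2 (add F not q1):
                ○ open, literals {q1=T, q2=F, q4=T}.
          branch 1.1.2 (add T q3):
            ○ open, literals {q1=T, q2=F, q3=T, q4=T}.
      branch 1.2 (add T not q2):
        ○ open, literals {q1=T, q2=F, q4=T}.
  branch 2 (add F (q1 and q1), F ((not ((not q3 and not q1) implies q3) implies not q2) and q4)):
    F (q1 and q1): β-rule — branch into F q1  //  F q1.
      branch 2.1 (add F q1):
        F ((not ((not q3 and not q1) implies q3) implies not q2) and q4): β-rule — branch into F (not ((not q3 and not q1) implies q3) implies not q2)  //  F q4.
          branch 2.1.1 (add F (not ((not q3 and not q1) implies q3) implies not q2)):
            F (not ((not q3 and not q1) implies q3) implies not q2): α-rule — add T not ((not q3 and not q1) implies q3), F not q2.
            × closes — contains both q2 and not q2.
          branch 2.1.2 (add F q4):
            ○ open, literals {q1=F, q2=F, q4=F}.
      branch 2.2 (add F q1):
        F ((not ((not q3 and not q1) implies q3) implies not q2) and q4): β-rule — branch into F (not ((not q3 and not q1) implies q3) implies not q2)  //  F q4.
          branch 2.2.1 (add F (not ((not q3 and not q1) implies q3) implies not q2)):
            F (not ((not q3 and not q1) implies q3) implies not q2): α-rule — add T not ((not q3 and not q1) implies q3), F not q2.
            × closes — contains both q2 and not q2.
          branch 2.2.2 (add F q4):
            ○ open, literals {q1=F, q2=F, q4=F}.
2 branches closed, 6 open.
Each open branch fixes some atoms; the unmentioned ones are free. Counting distinct full assignments: branch {q1=T, q2=F, q3=T, q4=T} (none free) contributes 1 new; branch {q1=T, q2=F, q4=T} (q3) contributes 1 new; branch {q1=T, q2=F, q3=T, q4=T} (none free) contributes 0 new; branch {q1=T, q2=F, q4=T} (q3) contributes 0 new; branch {q1=F, q2=F, q4=F} (q3) contributes 2 new; branch {q1=F, q2=F, q4=F} (q3) contributes 0 new. Total: 4.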